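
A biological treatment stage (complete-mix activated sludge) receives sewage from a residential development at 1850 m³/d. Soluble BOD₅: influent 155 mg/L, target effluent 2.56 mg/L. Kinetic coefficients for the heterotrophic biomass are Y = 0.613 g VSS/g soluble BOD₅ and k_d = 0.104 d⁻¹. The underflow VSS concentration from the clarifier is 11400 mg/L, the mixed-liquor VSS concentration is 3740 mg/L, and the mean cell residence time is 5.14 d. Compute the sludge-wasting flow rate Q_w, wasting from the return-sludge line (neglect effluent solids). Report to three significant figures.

Q_w ≈ 9.88 m³/d

Steady-state biomass mass balance: V·X·(1 + k_d·θ_c) = Y·Q·(S₀ − S)·θ_c, so V = 0.613 × 1850 × (155 − 2.56) × 5.14 / [3740 × (1 + 0.104 × 5.14)] = 8.89×10^5 / 5739 = 154.8 m³.
Q_w = (V·X)/(θ_c X_r) = 154.8 × 3740 / (5.14 × 11400) = 9.882 m³/d.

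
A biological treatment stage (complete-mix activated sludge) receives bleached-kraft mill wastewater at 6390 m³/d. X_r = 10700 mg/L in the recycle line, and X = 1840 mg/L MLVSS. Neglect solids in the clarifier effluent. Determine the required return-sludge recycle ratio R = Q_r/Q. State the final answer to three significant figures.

R = Q_r/Q = X/(X_r − X) = 1840 / (10700 − 1840) = 0.2077.

R ≈ 0.208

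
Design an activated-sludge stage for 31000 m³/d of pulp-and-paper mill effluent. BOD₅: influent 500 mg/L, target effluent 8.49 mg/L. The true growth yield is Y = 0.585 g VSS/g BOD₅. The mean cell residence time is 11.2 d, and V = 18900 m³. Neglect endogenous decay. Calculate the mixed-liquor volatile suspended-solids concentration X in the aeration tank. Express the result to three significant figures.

Without decay, X = Y Q (S₀−S) θ_c / V = 0.585 × 31000 × (500 − 8.49) × 11.2 / 18900 = 5282 mg/L.

X ≈ 5280 mg/L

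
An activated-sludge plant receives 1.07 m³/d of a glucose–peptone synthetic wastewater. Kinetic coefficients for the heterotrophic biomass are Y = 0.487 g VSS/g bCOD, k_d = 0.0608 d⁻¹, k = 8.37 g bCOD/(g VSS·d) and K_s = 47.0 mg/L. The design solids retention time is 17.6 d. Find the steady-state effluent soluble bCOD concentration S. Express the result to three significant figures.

For a completely mixed reactor with recycle the Lawrence–McCarty relation gives S = K_s·(1 + k_d·θ_c) / [θ_c·(Y·k − k_d) − 1] = 47.0 × (1 + 0.0608 × 17.6) / [17.6 × (0.487 × 8.37 − 0.0608) − 1] = 97.29 / 69.67 = 1.396 mg/L.

S ≈ 1.40 mg/L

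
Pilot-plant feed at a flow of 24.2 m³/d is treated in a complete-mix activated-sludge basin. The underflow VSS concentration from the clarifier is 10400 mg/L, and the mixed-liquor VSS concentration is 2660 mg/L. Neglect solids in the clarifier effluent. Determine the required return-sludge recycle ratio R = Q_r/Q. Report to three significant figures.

R ≈ 0.344

R = Q_r/Q = X/(X_r − X) = 2660 / (10400 − 2660) = 0.3437.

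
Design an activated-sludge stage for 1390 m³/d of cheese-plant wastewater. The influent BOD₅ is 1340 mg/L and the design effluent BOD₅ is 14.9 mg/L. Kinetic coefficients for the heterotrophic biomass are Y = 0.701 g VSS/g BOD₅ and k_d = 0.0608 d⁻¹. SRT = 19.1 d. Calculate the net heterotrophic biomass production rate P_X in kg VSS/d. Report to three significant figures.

P_X ≈ 597 kg VSS/d

Y_obs = Y / (1 + k_d θ_c) = 0.701 / (1 + 0.0608 × 19.1) = 0.701 / 2.161 = 0.3243.
Substrate removed = Q·(S₀ − S) = 1390 m³/d × (1340 − 14.9) g/m³ = 1.84×10^6 g/d = 1842 kg/d.
P_X = Y_obs · Q(S₀ − S) = 0.3243 × 1842 = 597.4 kg VSS/d.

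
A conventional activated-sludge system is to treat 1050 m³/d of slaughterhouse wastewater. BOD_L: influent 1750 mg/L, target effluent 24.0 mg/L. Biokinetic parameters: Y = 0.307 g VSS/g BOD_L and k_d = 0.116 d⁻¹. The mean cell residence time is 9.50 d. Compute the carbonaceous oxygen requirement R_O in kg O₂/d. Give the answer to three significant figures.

R_O ≈ 1440 kg O₂/d

Observed yield with endogenous decay: Y_obs = Y / (1 + k_d·θ_c) = 0.307 / (1 + 0.116 × 9.50) = 0.307 / 2.102 = 0.1461 g VSS/g BOD_L.
Mass of BOD_L removed per day: Q(S₀ − S) = 1050 × 1726 g/m³ = 1812 kg/d.
P_X = Y_obs·Q·(S₀ − S) = 0.1461 × 1812 = 264.7 kg VSS/d.
R_O = Q·(S₀ − S) − 1.42·P_X = 1812 − 1.42 × 264.7 = 1436 kg O₂/d.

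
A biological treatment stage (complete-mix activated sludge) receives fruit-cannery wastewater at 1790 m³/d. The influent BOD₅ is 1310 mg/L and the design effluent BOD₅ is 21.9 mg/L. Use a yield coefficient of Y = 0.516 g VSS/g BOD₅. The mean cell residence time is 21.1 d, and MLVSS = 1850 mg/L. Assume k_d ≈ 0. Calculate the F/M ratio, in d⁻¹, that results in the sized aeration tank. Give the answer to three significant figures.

F/M ≈ 0.0934 d⁻¹

V·X = Y·Q·ΔS·θ_c gives V = 0.516 × 1790 × (1310 − 21.9) × 21.1 / 1850 = 13569 m³.
F/M = Q·S₀ / (V·X) = 1790 × 1310 / (13569 × 1850) = 0.09341 g BOD₅·(g VSS·d)⁻¹.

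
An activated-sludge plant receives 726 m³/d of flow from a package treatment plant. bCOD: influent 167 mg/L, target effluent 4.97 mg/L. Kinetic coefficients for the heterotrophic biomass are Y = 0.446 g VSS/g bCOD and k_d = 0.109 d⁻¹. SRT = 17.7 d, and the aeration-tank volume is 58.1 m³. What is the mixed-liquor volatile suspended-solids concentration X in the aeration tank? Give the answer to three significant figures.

Solving the biomass balance for X: X = Y Q (S₀−S) θ_c / [V (1+k_d θ_c)] = 0.446 × 726 × (167 − 4.97) × 17.7 / [58.1 × (1 + 0.109 × 17.7)] = 5456 mg/L.

X ≈ 5460 mg/L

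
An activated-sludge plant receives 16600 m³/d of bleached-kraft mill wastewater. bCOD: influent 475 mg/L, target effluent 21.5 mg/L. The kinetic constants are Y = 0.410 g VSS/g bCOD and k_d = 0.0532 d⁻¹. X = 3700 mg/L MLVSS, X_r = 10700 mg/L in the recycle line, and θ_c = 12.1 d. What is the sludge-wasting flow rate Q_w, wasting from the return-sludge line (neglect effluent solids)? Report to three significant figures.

Q_w ≈ 175 m³/d

Rearranging the biomass balance for a CMAS with decay, V = Y·Q·ΔS·θ_c / [X·(1+k_d θ_c)] = 0.410 × 16600 × (475 − 21.5) × 12.1 / [3700 × (1 + 0.0532 × 12.1)] = 3.73×10^7 / 6082 = 6141 m³.
Wasting from the return line (neglecting effluent solids): Q_w = V·X / (θ_c·X_r) = 6141 × 3700 / (12.1 × 10700) = 175.5 m³/d.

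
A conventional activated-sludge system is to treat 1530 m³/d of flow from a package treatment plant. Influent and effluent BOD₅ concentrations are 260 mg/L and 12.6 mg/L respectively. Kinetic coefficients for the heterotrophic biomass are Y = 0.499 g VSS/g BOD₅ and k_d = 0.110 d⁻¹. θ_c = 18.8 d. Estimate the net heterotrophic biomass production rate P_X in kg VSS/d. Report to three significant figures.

The observed yield is Y_obs = Y/(1 + k_d·θ_c) = 0.499 / (1 + 0.110 × 18.8) = 0.499 / 3.068 = 0.1626 g VSS per g BOD₅ removed.
Substrate removed = Q·(S₀ − S) = 1530 m³/d × (260 − 12.6) g/m³ = 3.79×10^5 g/d = 378.5 kg/d.
Net biomass production P_X = Y_obs × Q·(S₀ − S) = 0.1626 × 378.5 = 61.57 kg VSS/d.

P_X ≈ 61.6 kg VSS/d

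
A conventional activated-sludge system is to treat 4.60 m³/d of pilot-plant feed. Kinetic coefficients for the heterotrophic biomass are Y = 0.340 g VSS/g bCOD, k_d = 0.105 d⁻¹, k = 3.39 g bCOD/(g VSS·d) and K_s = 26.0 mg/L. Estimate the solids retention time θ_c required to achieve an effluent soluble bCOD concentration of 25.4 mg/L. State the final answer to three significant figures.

At the target effluent, Y k S/(K_s+S) = 0.340×3.39×25.4/51.40 = 0.5696 d⁻¹.
1/θ_c = 0.5696 − 0.105 = 0.4646 d⁻¹, so θ_c = 2.153 d.

θ_c ≈ 2.15 d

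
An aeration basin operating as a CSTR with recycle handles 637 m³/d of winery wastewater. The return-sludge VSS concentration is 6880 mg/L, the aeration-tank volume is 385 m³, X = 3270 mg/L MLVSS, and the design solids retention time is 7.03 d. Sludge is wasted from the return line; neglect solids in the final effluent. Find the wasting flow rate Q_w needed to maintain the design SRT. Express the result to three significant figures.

θ_c = V·X/(Q_w·X_r) when wasting from the recycle, so Q_w = V·X/(θ_c·X_r) = 385.0 × 3270 / (7.03 × 6880) = 26.03 m³/d.

Q_w ≈ 26.0 m³/d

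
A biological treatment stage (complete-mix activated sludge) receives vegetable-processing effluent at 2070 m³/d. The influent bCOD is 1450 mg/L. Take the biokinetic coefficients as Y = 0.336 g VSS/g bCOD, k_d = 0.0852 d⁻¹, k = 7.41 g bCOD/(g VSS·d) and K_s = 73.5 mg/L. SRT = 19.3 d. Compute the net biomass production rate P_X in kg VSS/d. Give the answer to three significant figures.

From the Monod/SRT balance for a CMAS, S = K_s·(1+k_d θ_c)/[θ_c·(Y k − k_d) − 1] = 73.5 × (1 + 0.0852 × 19.3) / [19.3 × (0.336 × 7.41 − 0.0852) − 1] = 194.4 / 45.41 = 4.280 mg/L.
The observed yield is Y_obs = Y/(1 + k_d·θ_c) = 0.336 / (1 + 0.0852 × 19.3) = 0.336 / 2.644 = 0.1271 g VSS per g bCOD removed.
Mass of bCOD removed per day: Q(S₀ − S) = 2070 × 1446 g/m³ = 2993 kg/d.
Biomass produced: P_X = Y_obs·Q·ΔS = 0.1271 × 2993 ≈ 380.3 kg VSS/d.

P_X ≈ 380 kg VSS/d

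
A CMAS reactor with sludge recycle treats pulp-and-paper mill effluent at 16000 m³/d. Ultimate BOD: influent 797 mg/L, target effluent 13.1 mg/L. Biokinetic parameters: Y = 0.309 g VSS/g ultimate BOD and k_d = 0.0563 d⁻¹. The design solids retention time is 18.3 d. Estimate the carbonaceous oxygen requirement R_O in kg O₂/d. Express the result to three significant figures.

Correct the yield for decay: Y_obs = Y/(1 + k_d θ_c) = 0.309 / (1 + 0.0563 × 18.3) = 0.309 / 2.030 = 0.1522.
ΔS = 797 − 13.1 = 783.9 mg/L, so the substrate removal rate is 16000 × 783.9/1000 = 12542 kg ultimate BOD/d.
P_X = Y_obs·Q·(S₀ − S) = 0.1522 × 12542 = 1909 kg VSS/d.
R_O = Q·(S₀ − S) − 1.42·P_X = 12542 − 1.42 × 1909 = 9832 kg O₂/d.

R_O ≈ 9830 kg O₂/d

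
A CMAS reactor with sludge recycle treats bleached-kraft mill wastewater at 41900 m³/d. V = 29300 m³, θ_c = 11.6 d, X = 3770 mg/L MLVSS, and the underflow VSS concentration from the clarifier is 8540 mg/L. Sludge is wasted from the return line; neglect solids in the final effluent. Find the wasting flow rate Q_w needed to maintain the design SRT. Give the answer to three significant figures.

Q_w ≈ 1120 m³/d

θ_c = V·X/(Q_w·X_r) when wasting from the recycle, so Q_w = V·X/(θ_c·X_r) = 29300 × 3770 / (11.6 × 8540) = 1115 m³/d.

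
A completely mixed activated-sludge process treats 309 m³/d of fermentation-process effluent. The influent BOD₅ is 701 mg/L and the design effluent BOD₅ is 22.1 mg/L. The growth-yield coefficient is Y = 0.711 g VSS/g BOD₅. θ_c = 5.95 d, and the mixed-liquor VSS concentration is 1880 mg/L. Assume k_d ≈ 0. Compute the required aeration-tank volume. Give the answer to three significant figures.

V ≈ 472 m³

V·X = Y·Q·ΔS·θ_c gives V = 0.711 × 309 × (701 − 22.1) × 5.95 / 1880 = 472.1 m³.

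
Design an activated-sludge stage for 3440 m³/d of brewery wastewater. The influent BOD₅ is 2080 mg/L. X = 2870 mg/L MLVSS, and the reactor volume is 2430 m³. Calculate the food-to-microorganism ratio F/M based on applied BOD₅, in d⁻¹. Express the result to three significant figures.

F/M = Q·S₀ / (V·X) = 3440 × 2080 / (2430 × 2870) = 1.026 g BOD₅·(g VSS·d)⁻¹.

F/M ≈ 1.03 d⁻¹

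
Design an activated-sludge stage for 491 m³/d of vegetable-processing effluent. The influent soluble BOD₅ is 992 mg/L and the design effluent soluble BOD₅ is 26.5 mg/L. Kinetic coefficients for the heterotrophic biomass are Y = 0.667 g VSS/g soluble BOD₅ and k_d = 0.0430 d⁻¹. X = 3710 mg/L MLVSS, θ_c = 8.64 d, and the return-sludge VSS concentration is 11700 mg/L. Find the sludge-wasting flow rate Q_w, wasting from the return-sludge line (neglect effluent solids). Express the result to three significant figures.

Rearranging the biomass balance for a CMAS with decay, V = Y·Q·ΔS·θ_c / [X·(1+k_d θ_c)] = 0.667 × 491 × (992 − 26.5) × 8.64 / [3710 × (1 + 0.0430 × 8.64)] = 2.73×10^6 / 5088 = 536.9 m³.
θ_c = V·X/(Q_w·X_r) when wasting from the recycle, so Q_w = V·X/(θ_c·X_r) = 536.9 × 3710 / (8.64 × 11700) = 19.70 m³/d.

Q_w ≈ 19.7 m³/d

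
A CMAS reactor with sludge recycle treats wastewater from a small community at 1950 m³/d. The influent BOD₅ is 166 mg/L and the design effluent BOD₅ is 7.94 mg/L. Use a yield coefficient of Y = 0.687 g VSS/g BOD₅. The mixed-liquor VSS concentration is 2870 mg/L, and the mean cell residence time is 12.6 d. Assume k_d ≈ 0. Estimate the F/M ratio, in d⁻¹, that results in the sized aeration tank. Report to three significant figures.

F/M ≈ 0.121 d⁻¹

V·X = Y·Q·ΔS·θ_c gives V = 0.687 × 1950 × (166 − 7.94) × 12.6 / 2870 = 929.6 m³.
F/M = Q·S₀ / (V·X) = 1950 × 166 / (929.6 × 2870) = 0.1213 g BOD₅·(g VSS·d)⁻¹.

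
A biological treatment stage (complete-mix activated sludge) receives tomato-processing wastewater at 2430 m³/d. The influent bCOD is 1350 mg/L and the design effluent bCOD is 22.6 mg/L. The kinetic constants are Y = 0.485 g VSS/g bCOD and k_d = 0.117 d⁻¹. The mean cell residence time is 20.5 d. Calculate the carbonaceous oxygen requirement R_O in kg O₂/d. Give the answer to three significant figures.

R_O ≈ 2570 kg O₂/d

Correct the yield for decay: Y_obs = Y/(1 + k_d θ_c) = 0.485 / (1 + 0.117 × 20.5) = 0.485 / 3.399 = 0.1427.
Substrate removed = Q·(S₀ − S) = 2430 m³/d × (1350 − 22.6) g/m³ = 3.23×10^6 g/d = 3226 kg/d.
Net sludge production P_X = 0.1427 × 3226 = 460.3 kg VSS/d.
Carbonaceous O₂ demand = substrate oxidised − cell-mass equivalent = 3226 − 1.42 × 460.3 = 2572 kg O₂/d.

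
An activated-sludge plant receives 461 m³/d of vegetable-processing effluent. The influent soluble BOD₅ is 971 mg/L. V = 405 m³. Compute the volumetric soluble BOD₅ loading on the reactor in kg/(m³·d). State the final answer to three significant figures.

L_v = Q S₀ / V = 461 × 971 × 10⁻³ / 405.0 = 1.105 kg/(m³·d).

L_v ≈ 1.11 kg soluble BOD₅/(m³·d)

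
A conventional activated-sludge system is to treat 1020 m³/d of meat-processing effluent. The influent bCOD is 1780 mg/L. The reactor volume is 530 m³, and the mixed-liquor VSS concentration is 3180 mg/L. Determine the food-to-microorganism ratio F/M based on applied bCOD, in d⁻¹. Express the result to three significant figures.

F/M = applied load / biomass = Q·S₀/(V·X) = 1020 × 1780 / (530.0 × 3180) = 1.077 d⁻¹.

F/M ≈ 1.08 d⁻¹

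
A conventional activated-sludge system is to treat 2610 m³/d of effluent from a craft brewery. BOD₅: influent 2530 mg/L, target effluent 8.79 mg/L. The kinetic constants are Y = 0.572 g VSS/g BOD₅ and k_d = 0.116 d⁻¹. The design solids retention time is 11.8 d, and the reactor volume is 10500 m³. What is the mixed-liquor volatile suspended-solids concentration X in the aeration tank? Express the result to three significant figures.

X ≈ 1790 mg/L

Solving the biomass balance for X: X = Y Q (S₀−S) θ_c / [V (1+k_d θ_c)] = 0.572 × 2610 × (2530 − 8.79) × 11.8 / [10500 × (1 + 0.116 × 11.8)] = 1786 mg/L.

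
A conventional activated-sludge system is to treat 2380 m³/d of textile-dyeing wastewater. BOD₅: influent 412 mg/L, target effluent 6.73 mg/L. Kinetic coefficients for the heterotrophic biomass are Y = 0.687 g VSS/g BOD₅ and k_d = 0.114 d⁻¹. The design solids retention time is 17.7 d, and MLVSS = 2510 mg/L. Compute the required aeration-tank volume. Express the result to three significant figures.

From the SRT design equation V = Y Q (S₀−S) θ_c / [X (1 + k_d θ_c)] = 0.687 × 2380 × (412 − 6.73) × 17.7 / [2510 × (1 + 0.114 × 17.7)] = 1.17×10^7 / 7575 = 1548 m³.

V ≈ 1550 m³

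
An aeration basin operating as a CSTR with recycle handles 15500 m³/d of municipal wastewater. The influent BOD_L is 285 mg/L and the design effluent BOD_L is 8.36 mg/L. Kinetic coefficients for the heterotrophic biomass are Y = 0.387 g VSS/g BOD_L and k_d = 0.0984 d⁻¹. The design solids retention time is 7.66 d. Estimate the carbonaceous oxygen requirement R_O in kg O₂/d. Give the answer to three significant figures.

Observed yield with endogenous decay: Y_obs = Y / (1 + k_d·θ_c) = 0.387 / (1 + 0.0984 × 7.66) = 0.387 / 1.754 = 0.2207 g VSS/g BOD_L.
Q·(S₀ − S) = 15500 × (285 − 8.36) × 10⁻³ = 4288 kg/d removed.
Biomass synthesised: P_X = Y_obs × 4288 = 946.2 kg VSS/d.
R_O = Q·ΔS − 1.42 P_X = 4288 − 1344 = 2944 kg O₂/d.

R_O ≈ 2940 kg O₂/d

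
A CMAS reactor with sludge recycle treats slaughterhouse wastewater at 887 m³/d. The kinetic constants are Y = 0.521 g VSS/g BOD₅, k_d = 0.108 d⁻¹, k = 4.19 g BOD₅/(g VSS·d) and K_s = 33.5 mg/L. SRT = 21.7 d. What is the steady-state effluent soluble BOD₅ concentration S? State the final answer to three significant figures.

For a completely mixed reactor with recycle the Lawrence–McCarty relation gives S = K_s·(1 + k_d·θ_c) / [θ_c·(Y·k − k_d) − 1] = 33.5 × (1 + 0.108 × 21.7) / [21.7 × (0.521 × 4.19 − 0.108) − 1] = 112.0 / 44.03 = 2.544 mg/L.

S ≈ 2.54 mg/L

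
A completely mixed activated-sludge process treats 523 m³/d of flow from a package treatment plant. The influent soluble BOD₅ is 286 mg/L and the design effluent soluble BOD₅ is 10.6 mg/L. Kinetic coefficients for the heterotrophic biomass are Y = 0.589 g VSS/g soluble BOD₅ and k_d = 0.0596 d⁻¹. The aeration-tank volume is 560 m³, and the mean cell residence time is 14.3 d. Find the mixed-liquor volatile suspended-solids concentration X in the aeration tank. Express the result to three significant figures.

X = Y·Q·ΔS·θ_c / [V·(1 + k_d θ_c)] = 0.589 × 523 × (286 − 10.6) × 14.3 / [560 × (1 + 0.0596 × 14.3)] = 1170 mg/L.

X ≈ 1170 mg/L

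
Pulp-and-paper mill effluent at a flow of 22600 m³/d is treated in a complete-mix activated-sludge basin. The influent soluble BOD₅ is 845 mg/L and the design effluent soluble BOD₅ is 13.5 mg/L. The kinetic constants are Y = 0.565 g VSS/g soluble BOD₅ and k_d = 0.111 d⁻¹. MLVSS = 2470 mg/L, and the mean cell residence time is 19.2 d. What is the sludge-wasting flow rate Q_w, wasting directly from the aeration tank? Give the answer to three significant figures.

Q_w ≈ 1370 m³/d

Steady-state biomass mass balance: V·X·(1 + k_d·θ_c) = Y·Q·(S₀ − S)·θ_c, so V = 0.565 × 22600 × (845 − 13.5) × 19.2 / [2470 × (1 + 0.111 × 19.2)] = 2.04×10^8 / 7734 = 26358 m³.
Wasting from the aeration tank: Q_w = V / θ_c = 26358 / 19.2 = 1373 m³/d.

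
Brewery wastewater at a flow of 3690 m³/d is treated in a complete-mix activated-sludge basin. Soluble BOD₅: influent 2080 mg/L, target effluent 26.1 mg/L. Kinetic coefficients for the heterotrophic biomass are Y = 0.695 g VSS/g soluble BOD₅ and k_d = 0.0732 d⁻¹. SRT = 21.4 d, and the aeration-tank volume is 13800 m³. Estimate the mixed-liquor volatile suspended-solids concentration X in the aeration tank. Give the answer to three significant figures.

X = Y·Q·ΔS·θ_c / [V·(1 + k_d θ_c)] = 0.695 × 3690 × (2080 − 26.1) × 21.4 / [13800 × (1 + 0.0732 × 21.4)] = 3183 mg/L.

X ≈ 3180 mg/L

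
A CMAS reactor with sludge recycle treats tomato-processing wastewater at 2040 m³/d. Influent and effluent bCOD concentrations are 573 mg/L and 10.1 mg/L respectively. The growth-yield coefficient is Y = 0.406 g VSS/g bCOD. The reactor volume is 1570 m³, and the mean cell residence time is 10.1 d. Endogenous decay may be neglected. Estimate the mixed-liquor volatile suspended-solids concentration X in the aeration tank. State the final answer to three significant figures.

X = Y·Q·ΔS·θ_c / V = 0.406 × 2040 × (573 − 10.1) × 10.1 / 1570 = 2999 mg/L.

X ≈ 3000 mg/L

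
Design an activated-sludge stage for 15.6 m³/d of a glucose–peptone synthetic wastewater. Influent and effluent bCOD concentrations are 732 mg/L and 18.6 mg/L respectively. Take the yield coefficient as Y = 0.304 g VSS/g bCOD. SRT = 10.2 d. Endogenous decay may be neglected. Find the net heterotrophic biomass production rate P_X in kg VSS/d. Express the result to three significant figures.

Since k_d ≈ 0, Y_obs = Y = 0.304 g VSS/g bCOD.
ΔS = 732 − 18.6 = 713.4 mg/L, so the substrate removal rate is 15.6 × 713.4/1000 = 11.13 kg bCOD/d.
So the net sludge growth is P_X = 0.3040 × 11.13 = 3.383 kg VSS/d.

P_X ≈ 3.38 kg VSS/d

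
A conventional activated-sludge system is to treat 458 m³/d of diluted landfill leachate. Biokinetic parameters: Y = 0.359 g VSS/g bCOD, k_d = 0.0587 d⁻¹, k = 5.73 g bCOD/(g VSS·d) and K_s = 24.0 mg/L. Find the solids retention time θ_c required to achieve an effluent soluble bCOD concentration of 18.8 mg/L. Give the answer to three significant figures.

θ_c ≈ 1.18 d

From 1/θ_c = Y·k·S/(K_s + S) − k_d: Y·k·S/(K_s+S) = 0.359 × 5.73 × 18.8 / (24.0 + 18.8) = 0.9036 d⁻¹.
Then 1/θ_c = μ − k_d = 0.9036 − 0.0587 = 0.8449 d⁻¹, giving θ_c = 1.184 d.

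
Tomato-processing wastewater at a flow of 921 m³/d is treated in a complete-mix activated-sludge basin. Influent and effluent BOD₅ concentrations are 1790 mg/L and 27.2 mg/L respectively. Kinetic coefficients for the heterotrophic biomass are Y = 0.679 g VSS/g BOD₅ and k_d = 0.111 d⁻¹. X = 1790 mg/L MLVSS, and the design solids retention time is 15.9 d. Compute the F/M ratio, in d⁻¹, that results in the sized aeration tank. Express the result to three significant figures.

Rearranging the biomass balance for a CMAS with decay, V = Y·Q·ΔS·θ_c / [X·(1+k_d θ_c)] = 0.679 × 921 × (1790 − 27.2) × 15.9 / [1790 × (1 + 0.111 × 15.9)] = 1.75×10^7 / 4949 = 3542 m³.
F/M = Q·S₀ / (V·X) = 921 × 1790 / (3542 × 1790) = 0.2601 g BOD₅·(g VSS·d)⁻¹.

F/M ≈ 0.260 d⁻¹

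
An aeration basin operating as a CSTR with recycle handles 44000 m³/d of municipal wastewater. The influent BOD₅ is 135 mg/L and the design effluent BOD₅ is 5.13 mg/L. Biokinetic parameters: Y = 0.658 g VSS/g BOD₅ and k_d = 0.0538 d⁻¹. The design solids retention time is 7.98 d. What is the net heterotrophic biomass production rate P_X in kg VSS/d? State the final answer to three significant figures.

The observed yield is Y_obs = Y/(1 + k_d·θ_c) = 0.658 / (1 + 0.0538 × 7.98) = 0.658 / 1.429 = 0.4604 g VSS per g BOD₅ removed.
Substrate removed = Q·(S₀ − S) = 44000 m³/d × (135 − 5.13) g/m³ = 5.71×10^6 g/d = 5714 kg/d.
Biomass produced: P_X = Y_obs·Q·ΔS = 0.4604 × 5714 ≈ 2631 kg VSS/d.

P_X ≈ 2630 kg VSS/d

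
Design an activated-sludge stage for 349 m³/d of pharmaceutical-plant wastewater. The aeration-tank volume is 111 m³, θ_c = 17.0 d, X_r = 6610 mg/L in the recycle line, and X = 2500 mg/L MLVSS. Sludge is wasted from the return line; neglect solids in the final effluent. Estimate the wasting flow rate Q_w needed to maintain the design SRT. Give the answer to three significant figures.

θ_c = V·X/(Q_w·X_r) when wasting from the recycle, so Q_w = V·X/(θ_c·X_r) = 111.0 × 2500 / (17.0 × 6610) = 2.470 m³/d.

Q_w ≈ 2.47 m³/d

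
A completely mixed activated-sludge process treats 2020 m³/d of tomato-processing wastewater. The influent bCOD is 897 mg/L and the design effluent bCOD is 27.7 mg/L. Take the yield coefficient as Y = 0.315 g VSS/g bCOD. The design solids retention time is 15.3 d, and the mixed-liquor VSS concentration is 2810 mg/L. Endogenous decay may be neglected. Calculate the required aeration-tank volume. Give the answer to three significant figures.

With k_d = 0 the design equation reduces to V = Y Q (S₀−S) θ_c / X = 0.315 × 2020 × (897 − 27.7) × 15.3 / 2810 = 3012 m³.

V ≈ 3010 m³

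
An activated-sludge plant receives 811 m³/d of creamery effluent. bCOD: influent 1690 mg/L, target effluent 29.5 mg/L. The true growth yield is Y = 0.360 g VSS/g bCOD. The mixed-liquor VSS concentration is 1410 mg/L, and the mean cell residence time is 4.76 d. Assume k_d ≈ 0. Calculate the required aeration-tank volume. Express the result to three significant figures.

V ≈ 1640 m³

V·X = Y·Q·ΔS·θ_c gives V = 0.360 × 811 × (1690 − 29.5) × 4.76 / 1410 = 1637 m³.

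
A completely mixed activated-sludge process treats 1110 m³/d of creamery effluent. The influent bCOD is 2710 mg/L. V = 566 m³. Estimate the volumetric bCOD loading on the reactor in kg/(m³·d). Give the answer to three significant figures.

Volumetric loading L_v = Q·S₀ / V = 1110 × 2710 g/m³ / 566.0 m³ = 5315 g/(m³·d) = 5.315 kg bCOD/(m³·d).

L_v ≈ 5.31 kg bCOD/(m³·d)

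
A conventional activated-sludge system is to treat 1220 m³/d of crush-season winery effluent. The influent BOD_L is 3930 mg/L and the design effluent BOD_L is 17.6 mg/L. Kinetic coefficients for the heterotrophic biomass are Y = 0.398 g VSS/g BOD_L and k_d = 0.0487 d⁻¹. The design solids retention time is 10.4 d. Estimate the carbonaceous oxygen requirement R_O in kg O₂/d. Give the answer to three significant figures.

R_O ≈ 2980 kg O₂/d

Y_obs = Y / (1 + k_d θ_c) = 0.398 / (1 + 0.0487 × 10.4) = 0.398 / 1.506 = 0.2642.
Substrate removed = Q·(S₀ − S) = 1220 m³/d × (3930 − 17.6) g/m³ = 4.77×10^6 g/d = 4773 kg/d.
Net sludge production P_X = 0.2642 × 4773 = 1261 kg VSS/d.
R_O = Q·ΔS − 1.42 P_X = 4773 − 1791 = 2982 kg O₂/d.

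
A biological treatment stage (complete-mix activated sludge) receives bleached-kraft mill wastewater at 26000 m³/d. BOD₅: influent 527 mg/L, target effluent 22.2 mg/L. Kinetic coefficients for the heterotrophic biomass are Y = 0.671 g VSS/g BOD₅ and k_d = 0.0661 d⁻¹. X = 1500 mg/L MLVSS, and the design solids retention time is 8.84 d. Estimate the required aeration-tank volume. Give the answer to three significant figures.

Rearranging the biomass balance for a CMAS with decay, V = Y·Q·ΔS·θ_c / [X·(1+k_d θ_c)] = 0.671 × 26000 × (527 − 22.2) × 8.84 / [1500 × (1 + 0.0661 × 8.84)] = 7.79×10^7 / 2376 = 32759 m³.

V ≈ 32800 m³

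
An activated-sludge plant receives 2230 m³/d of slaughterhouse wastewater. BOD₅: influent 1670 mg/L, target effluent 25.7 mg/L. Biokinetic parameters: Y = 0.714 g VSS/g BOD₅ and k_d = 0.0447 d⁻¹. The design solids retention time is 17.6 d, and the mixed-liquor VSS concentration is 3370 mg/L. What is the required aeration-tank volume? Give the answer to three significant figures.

V ≈ 7650 m³

From the SRT design equation V = Y Q (S₀−S) θ_c / [X (1 + k_d θ_c)] = 0.714 × 2230 × (1670 − 25.7) × 17.6 / [3370 × (1 + 0.0447 × 17.6)] = 4.61×10^7 / 6021 = 7653 m³.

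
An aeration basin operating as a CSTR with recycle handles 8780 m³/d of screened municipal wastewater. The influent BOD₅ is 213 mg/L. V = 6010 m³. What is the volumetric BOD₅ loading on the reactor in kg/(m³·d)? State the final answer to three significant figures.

L_v = Q S₀ / V = 8780 × 213 × 10⁻³ / 6010 = 0.3112 kg/(m³·d).

L_v ≈ 0.311 kg BOD₅/(m³·d)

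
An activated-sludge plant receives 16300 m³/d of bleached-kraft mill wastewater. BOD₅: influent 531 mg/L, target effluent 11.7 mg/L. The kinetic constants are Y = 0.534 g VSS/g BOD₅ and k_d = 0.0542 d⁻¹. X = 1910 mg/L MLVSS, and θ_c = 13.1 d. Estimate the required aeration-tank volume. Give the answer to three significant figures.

Rearranging the biomass balance for a CMAS with decay, V = Y·Q·ΔS·θ_c / [X·(1+k_d θ_c)] = 0.534 × 16300 × (531 − 11.7) × 13.1 / [1910 × (1 + 0.0542 × 13.1)] = 5.92×10^7 / 3266 = 18129 m³.

V ≈ 18100 m³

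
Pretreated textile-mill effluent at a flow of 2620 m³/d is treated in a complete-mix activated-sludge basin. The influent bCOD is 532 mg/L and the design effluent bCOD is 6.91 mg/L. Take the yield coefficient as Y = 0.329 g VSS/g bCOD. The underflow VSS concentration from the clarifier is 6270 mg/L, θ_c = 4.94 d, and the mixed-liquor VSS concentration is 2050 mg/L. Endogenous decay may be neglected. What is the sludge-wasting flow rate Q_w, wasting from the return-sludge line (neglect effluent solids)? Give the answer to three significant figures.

With k_d = 0 the design equation reduces to V = Y Q (S₀−S) θ_c / X = 0.329 × 2620 × (532 − 6.91) × 4.94 / 2050 = 1091 m³.
θ_c = V·X/(Q_w·X_r) when wasting from the recycle, so Q_w = V·X/(θ_c·X_r) = 1091 × 2050 / (4.94 × 6270) = 72.19 m³/d.

Q_w ≈ 72.2 m³/d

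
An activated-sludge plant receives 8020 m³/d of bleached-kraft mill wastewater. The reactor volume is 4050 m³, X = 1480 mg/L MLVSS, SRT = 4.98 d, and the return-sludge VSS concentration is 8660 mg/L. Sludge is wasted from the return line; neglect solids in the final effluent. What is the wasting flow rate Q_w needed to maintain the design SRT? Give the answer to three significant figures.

Q_w ≈ 139 m³/d

Q_w = (V·X)/(θ_c X_r) = 4050 × 1480 / (4.98 × 8660) = 139.0 m³/d.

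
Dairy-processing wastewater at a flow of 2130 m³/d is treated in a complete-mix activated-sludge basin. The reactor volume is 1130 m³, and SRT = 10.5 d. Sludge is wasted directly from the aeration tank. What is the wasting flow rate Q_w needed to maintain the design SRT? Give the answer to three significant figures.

Q_w ≈ 108 m³/d

With mixed-liquor wasting, θ_c = V/Q_w, so Q_w = V/θ_c = 1130/10.5 = 107.6 m³/d.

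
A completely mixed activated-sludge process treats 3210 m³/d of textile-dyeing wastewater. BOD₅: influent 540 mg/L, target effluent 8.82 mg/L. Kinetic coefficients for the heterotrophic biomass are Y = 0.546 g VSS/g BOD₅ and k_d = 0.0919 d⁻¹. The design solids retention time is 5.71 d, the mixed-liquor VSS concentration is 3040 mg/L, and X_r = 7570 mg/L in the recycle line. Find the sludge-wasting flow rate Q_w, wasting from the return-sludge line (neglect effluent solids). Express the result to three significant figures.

From the SRT design equation V = Y Q (S₀−S) θ_c / [X (1 + k_d θ_c)] = 0.546 × 3210 × (540 − 8.82) × 5.71 / [3040 × (1 + 0.0919 × 5.71)] = 5.32×10^6 / 4635 = 1147 m³.
Q_w = (V·X)/(θ_c X_r) = 1147 × 3040 / (5.71 × 7570) = 80.66 m³/d.

Q_w ≈ 80.7 m³/d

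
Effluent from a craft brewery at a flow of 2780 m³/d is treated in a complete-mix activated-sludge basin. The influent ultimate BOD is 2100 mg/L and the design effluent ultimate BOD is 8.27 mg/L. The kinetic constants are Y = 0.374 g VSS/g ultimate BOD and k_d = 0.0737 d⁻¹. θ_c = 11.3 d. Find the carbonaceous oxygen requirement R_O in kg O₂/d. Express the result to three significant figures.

R_O ≈ 4130 kg O₂/d

Observed yield with endogenous decay: Y_obs = Y / (1 + k_d·θ_c) = 0.374 / (1 + 0.0737 × 11.3) = 0.374 / 1.833 = 0.2041 g VSS/g ultimate BOD.
ΔS = 2100 − 8.27 = 2092 mg/L, so the substrate removal rate is 2780 × 2092/1000 = 5815 kg ultimate BOD/d.
Net sludge production P_X = 0.2041 × 5815 = 1187 kg VSS/d.
Carbonaceous O₂ demand = substrate oxidised − cell-mass equivalent = 5815 − 1.42 × 1187 = 4130 kg O₂/d.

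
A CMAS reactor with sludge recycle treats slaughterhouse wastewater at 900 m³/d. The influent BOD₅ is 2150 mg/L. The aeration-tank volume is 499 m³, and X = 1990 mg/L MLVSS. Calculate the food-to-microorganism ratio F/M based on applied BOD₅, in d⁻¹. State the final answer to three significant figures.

Food-to-microorganism ratio F/M = Q S₀ / (V X) = 900 × 2150 / (499.0 × 1990) = 1.949 d⁻¹.

F/M ≈ 1.95 d⁻¹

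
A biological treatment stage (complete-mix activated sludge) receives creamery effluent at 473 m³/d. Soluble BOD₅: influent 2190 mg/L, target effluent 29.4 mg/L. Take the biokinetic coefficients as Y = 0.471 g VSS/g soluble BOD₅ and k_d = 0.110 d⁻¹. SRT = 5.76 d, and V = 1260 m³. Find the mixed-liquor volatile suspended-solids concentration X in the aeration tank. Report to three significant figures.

X ≈ 1350 mg/L

X = Y·Q·ΔS·θ_c / [V·(1 + k_d θ_c)] = 0.471 × 473 × (2190 − 29.4) × 5.76 / [1260 × (1 + 0.110 × 5.76)] = 1347 mg/L.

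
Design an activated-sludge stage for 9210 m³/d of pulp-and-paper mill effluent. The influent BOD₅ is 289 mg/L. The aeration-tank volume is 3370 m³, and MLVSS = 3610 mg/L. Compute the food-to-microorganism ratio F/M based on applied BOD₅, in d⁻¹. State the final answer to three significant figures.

F/M ≈ 0.219 d⁻¹

F/M = applied load / biomass = Q·S₀/(V·X) = 9210 × 289 / (3370 × 3610) = 0.2188 d⁻¹.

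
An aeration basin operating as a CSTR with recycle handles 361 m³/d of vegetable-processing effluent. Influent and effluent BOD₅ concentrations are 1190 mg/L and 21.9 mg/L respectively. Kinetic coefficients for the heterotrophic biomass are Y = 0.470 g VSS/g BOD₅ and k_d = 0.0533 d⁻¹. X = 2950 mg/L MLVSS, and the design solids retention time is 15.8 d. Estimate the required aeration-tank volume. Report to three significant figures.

Rearranging the biomass balance for a CMAS with decay, V = Y·Q·ΔS·θ_c / [X·(1+k_d θ_c)] = 0.470 × 361 × (1190 − 21.9) × 15.8 / [2950 × (1 + 0.0533 × 15.8)] = 3.13×10^6 / 5434 = 576.2 m³.

V ≈ 576 m³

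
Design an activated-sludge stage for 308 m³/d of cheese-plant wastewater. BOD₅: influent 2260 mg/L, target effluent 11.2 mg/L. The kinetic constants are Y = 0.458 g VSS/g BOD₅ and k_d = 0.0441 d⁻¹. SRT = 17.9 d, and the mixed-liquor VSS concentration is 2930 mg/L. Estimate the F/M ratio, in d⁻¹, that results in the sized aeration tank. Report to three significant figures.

F/M ≈ 0.219 d⁻¹

Rearranging the biomass balance for a CMAS with decay, V = Y·Q·ΔS·θ_c / [X·(1+k_d θ_c)] = 0.458 × 308 × (2260 − 11.2) × 17.9 / [2930 × (1 + 0.0441 × 17.9)] = 5.68×10^6 / 5243 = 1083 m³.
Food-to-microorganism ratio F/M = Q S₀ / (V X) = 308 × 2260 / (1083 × 2930) = 0.2194 d⁻¹.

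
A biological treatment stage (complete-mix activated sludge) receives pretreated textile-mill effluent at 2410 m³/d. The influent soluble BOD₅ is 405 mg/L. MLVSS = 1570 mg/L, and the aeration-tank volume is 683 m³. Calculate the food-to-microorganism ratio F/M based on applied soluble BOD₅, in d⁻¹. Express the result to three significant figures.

F/M ≈ 0.910 d⁻¹

Food-to-microorganism ratio F/M = Q S₀ / (V X) = 2410 × 405 / (683.0 × 1570) = 0.9102 d⁻¹.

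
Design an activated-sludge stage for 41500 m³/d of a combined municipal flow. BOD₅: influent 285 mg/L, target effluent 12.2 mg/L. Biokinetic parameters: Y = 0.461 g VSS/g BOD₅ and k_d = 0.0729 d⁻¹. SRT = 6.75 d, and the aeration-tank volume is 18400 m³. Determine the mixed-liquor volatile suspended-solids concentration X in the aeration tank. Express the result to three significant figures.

From V·X·(1 + k_d·θ_c) = Y·Q·(S₀ − S)·θ_c: X = 0.461 × 41500 × (285 − 12.2) × 6.75 / [18400 × (1 + 0.0729 × 6.75)] = 1283 mg/L.

X ≈ 1280 mg/L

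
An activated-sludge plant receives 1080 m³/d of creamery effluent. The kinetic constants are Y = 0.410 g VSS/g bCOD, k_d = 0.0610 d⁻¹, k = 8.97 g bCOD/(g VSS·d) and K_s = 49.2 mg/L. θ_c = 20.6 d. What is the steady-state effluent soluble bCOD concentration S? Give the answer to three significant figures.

S ≈ 1.51 mg/L

From the Monod/SRT balance for a CMAS, S = K_s·(1+k_d θ_c)/[θ_c·(Y k − k_d) − 1] = 49.2 × (1 + 0.0610 × 20.6) / [20.6 × (0.410 × 8.97 − 0.0610) − 1] = 111.0 / 73.50 = 1.510 mg/L.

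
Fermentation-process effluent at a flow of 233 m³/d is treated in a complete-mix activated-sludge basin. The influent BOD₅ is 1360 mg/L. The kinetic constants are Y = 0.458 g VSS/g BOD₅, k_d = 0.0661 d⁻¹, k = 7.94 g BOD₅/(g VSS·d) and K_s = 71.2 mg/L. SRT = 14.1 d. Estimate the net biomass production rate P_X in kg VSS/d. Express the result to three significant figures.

Effluent substrate depends only on kinetics and SRT: S = K_s(1 + k_d θ_c) / [θ_c(Yk − k_d) − 1] = 71.2 × (1 + 0.0661 × 14.1) / [14.1 × (0.458 × 7.94 − 0.0661) − 1] = 137.6 / 49.34 = 2.788 mg/L.
Y_obs = Y / (1 + k_d θ_c) = 0.458 / (1 + 0.0661 × 14.1) = 0.458 / 1.932 = 0.2371.
ΔS = 1360 − 2.79 = 1357 mg/L, so the substrate removal rate is 233 × 1357/1000 = 316.2 kg BOD₅/d.
So the net sludge growth is P_X = 0.2371 × 316.2 = 74.97 kg VSS/d.

P_X ≈ 75.0 kg VSS/d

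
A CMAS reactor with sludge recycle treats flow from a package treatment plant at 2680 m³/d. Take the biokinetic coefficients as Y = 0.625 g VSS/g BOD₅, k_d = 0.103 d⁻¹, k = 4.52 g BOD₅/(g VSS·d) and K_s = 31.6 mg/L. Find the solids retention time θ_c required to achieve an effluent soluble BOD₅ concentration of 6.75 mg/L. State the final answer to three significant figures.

θ_c ≈ 2.54 d

At the target effluent, Y k S/(K_s+S) = 0.625×4.52×6.75/38.35 = 0.4972 d⁻¹.
θ_c = 1/(μ − k_d) = 1/(0.4972 − 0.103) = 1/0.3942 = 2.537 d.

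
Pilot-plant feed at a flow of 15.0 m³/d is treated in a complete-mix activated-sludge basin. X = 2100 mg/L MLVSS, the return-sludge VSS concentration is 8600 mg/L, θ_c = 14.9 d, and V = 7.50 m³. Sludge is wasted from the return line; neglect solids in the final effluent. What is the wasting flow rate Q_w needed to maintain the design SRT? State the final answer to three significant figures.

Q_w = (V·X)/(θ_c X_r) = 7.500 × 2100 / (14.9 × 8600) = 0.1229 m³/d.

Q_w ≈ 0.123 m³/d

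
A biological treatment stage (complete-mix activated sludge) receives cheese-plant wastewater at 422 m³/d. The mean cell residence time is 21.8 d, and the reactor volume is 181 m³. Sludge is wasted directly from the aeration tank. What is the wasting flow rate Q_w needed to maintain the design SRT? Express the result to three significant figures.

Q_w ≈ 8.30 m³/d

For wasting at MLVSS concentration, Q_w = V/θ_c = 181.0/21.8 = 8.303 m³/d.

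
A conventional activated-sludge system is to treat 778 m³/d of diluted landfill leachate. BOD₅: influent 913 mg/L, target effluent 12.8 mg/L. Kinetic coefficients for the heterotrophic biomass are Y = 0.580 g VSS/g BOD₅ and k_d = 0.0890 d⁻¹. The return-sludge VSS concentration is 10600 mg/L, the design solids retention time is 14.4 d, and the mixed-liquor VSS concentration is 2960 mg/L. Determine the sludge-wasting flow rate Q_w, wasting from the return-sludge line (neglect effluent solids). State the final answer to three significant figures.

Q_w ≈ 16.8 m³/d

Steady-state biomass mass balance: V·X·(1 + k_d·θ_c) = Y·Q·(S₀ − S)·θ_c, so V = 0.580 × 778 × (913 − 12.8) × 14.4 / [2960 × (1 + 0.0890 × 14.4)] = 5.85×10^6 / 6754 = 866.1 m³.
Q_w = (V·X)/(θ_c X_r) = 866.1 × 2960 / (14.4 × 10600) = 16.80 m³/d.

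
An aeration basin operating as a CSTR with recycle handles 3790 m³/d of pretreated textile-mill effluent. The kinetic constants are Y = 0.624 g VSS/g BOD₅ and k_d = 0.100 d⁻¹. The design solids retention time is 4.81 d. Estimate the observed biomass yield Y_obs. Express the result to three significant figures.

Y_obs ≈ 0.421 g VSS/g BOD₅

Correct the yield for decay: Y_obs = Y/(1 + k_d θ_c) = 0.624 / (1 + 0.100 × 4.81) = 0.624 / 1.481 = 0.4213.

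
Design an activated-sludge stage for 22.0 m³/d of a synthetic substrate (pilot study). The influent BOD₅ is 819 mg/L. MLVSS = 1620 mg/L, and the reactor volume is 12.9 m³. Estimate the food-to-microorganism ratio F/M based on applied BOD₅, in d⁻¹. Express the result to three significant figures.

F/M ≈ 0.862 d⁻¹

Food-to-microorganism ratio F/M = Q S₀ / (V X) = 22.0 × 819 / (12.90 × 1620) = 0.8622 d⁻¹.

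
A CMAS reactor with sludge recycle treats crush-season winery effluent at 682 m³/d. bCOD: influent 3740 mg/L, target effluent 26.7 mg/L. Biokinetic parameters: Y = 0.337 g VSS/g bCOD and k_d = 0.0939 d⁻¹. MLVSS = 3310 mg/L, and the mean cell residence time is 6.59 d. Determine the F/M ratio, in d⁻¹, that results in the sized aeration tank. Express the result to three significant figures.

F/M ≈ 0.734 d⁻¹

Rearranging the biomass balance for a CMAS with decay, V = Y·Q·ΔS·θ_c / [X·(1+k_d θ_c)] = 0.337 × 682 × (3740 − 26.7) × 6.59 / [3310 × (1 + 0.0939 × 6.59)] = 5.62×10^6 / 5358 = 1050 m³.
F/M = Q·S₀ / (V·X) = 682 × 3740 / (1050 × 3310) = 0.7342 g bCOD·(g VSS·d)⁻¹.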